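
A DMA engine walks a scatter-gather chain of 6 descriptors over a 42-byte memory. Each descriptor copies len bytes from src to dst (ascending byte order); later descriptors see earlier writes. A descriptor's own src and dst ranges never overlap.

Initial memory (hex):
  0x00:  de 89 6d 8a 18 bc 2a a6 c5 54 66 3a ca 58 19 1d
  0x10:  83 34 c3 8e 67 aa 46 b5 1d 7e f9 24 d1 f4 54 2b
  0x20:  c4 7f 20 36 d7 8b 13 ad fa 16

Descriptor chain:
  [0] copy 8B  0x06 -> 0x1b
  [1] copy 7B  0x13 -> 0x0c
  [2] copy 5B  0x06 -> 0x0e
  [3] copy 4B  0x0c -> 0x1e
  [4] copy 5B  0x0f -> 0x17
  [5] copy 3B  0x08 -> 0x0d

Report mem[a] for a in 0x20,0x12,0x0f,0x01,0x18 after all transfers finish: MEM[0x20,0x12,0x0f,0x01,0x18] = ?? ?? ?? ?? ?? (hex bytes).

[0] 0x06->0x1b len=8 : 2a a6 c5 54 66 3a ca 58
[1] 0x13->0x0c len=7 : 8e 67 aa 46 b5 1d 7e
[2] 0x06->0x0e len=5 : 2a a6 c5 54 66
[3] 0x0c->0x1e len=4 : 8e 67 2a a6
[4] 0x0f->0x17 len=5 : a6 c5 54 66 8e
[5] 0x08->0x0d len=3 : c5 54 66
query mem[0x20]=0x2a, mem[0x12]=0x66, mem[0x0f]=0x66, mem[0x01]=0x89, mem[0x18]=0xc5

MEM[0x20,0x12,0x0f,0x01,0x18] = 2a 66 66 89 c5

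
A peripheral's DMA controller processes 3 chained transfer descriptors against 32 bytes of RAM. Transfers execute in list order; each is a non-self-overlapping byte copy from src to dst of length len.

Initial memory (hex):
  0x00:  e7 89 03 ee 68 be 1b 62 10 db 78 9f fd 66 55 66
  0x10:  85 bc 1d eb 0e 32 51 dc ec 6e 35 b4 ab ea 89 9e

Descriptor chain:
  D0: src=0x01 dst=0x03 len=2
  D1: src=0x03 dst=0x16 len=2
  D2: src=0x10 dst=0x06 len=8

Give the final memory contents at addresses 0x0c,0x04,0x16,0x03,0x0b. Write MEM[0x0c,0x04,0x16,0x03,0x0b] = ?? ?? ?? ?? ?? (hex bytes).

MEM[0x0c,0x04,0x16,0x03,0x0b] = 89 03 89 89 32

D0: mem[0x03..0x04] <- [89 03]
D1: mem[0x16..0x17] <- [89 03]
D2: mem[0x06..0x0d] <- [85 bc 1d eb 0e 32 89 03]
query mem[0x0c]=0x89, mem[0x04]=0x03, mem[0x16]=0x89, mem[0x03]=0x89, mem[0x0b]=0x32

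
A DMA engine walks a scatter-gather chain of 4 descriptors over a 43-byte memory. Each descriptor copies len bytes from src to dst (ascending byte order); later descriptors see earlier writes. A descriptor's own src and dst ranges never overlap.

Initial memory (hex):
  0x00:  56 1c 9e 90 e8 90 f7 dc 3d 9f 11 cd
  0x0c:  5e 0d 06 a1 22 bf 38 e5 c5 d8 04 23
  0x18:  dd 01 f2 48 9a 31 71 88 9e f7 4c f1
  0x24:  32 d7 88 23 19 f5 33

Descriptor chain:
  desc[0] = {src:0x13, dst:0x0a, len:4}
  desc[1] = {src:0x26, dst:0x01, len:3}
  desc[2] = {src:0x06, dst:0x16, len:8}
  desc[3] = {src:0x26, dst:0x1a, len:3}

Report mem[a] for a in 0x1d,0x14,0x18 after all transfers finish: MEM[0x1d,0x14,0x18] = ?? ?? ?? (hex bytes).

MEM[0x1d,0x14,0x18] = 04 c5 3d

[0] 0x13->0x0a len=4 : e5 c5 d8 04
[1] 0x26->0x01 len=3 : 88 23 19
[2] 0x06->0x16 len=8 : f7 dc 3d 9f e5 c5 d8 04
[3] 0x26->0x1a len=3 : 88 23 19
query mem[0x1d]=0x04, mem[0x14]=0xc5, mem[0x18]=0x3d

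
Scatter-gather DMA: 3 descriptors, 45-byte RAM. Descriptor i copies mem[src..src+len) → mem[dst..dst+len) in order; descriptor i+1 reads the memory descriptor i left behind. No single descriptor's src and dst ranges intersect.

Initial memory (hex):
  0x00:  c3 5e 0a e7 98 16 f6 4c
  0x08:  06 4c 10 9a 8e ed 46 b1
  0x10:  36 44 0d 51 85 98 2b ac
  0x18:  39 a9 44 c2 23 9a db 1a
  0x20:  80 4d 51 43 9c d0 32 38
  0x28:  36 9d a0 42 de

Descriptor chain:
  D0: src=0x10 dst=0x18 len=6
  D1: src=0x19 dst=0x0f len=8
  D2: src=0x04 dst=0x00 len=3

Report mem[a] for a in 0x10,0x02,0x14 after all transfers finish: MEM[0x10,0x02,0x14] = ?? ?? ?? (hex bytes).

D0: mem[0x18..0x1d] <- [36 44 0d 51 85 98]
D1: mem[0x0f..0x16] <- [44 0d 51 85 98 db 1a 80]
D2: mem[0x00..0x02] <- [98 16 f6]
query mem[0x10]=0x0d, mem[0x02]=0xf6, mem[0x14]=0xdb

MEM[0x10,0x02,0x14] = 0d f6 db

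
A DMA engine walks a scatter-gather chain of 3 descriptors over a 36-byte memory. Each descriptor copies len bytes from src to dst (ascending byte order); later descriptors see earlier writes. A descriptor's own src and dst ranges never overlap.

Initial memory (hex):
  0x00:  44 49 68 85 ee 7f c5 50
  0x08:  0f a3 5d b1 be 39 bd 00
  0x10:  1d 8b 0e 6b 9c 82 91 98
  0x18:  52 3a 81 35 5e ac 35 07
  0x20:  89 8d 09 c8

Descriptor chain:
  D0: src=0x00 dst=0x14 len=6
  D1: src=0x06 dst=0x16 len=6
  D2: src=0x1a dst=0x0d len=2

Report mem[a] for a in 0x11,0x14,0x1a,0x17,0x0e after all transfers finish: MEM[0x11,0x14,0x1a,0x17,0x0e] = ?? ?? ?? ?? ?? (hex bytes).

MEM[0x11,0x14,0x1a,0x17,0x0e] = 8b 44 5d 50 b1

  after D0: wrote 6B at 0x14 = 44496885ee7f
  after D1: wrote 6B at 0x16 = c5500fa35db1
  after D2: wrote 2B at 0x0d = 5db1
query mem[0x11]=0x8b, mem[0x14]=0x44, mem[0x1a]=0x5d, mem[0x17]=0x50, mem[0x0e]=0xb1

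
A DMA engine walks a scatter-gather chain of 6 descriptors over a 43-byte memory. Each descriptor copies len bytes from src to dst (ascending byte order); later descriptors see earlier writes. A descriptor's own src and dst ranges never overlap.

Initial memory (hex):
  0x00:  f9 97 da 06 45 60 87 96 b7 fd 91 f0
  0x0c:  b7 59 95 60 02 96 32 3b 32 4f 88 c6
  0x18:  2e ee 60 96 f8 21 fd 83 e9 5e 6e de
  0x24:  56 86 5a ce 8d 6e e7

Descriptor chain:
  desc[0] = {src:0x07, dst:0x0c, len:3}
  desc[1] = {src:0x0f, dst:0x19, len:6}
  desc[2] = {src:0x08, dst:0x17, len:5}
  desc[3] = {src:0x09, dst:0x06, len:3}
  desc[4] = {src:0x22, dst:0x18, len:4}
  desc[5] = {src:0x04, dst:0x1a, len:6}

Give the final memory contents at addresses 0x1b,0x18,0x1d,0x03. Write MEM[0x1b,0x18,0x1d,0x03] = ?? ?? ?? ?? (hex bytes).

[0] 0x07->0x0c len=3 : 96 b7 fd
[1] 0x0f->0x19 len=6 : 60 02 96 32 3b 32
[2] 0x08->0x17 len=5 : b7 fd 91 f0 96
[3] 0x09->0x06 len=3 : fd 91 f0
[4] 0x22->0x18 len=4 : 6e de 56 86
[5] 0x04->0x1a len=6 : 45 60 fd 91 f0 fd
query mem[0x1b]=0x60, mem[0x18]=0x6e, mem[0x1d]=0x91, mem[0x03]=0x06

MEM[0x1b,0x18,0x1d,0x03] = 60 6e 91 06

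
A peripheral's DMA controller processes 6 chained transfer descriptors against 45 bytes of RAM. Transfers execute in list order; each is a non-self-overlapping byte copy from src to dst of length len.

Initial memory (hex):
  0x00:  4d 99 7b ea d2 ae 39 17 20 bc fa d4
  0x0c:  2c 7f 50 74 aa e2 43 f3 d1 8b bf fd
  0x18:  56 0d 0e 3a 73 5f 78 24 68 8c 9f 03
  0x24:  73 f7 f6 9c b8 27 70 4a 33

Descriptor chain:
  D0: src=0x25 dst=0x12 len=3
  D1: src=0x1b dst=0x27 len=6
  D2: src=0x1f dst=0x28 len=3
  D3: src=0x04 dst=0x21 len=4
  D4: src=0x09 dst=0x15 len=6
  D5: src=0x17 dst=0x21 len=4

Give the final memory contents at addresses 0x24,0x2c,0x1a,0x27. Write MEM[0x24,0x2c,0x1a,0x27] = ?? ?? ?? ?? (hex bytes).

MEM[0x24,0x2c,0x1a,0x27] = 50 68 50 3a

#0 dst[0x12+3] := {0xf7,0xf6,0x9c}
#1 dst[0x27+6] := {0x3a,0x73,0x5f,0x78,0x24,0x68}
#2 dst[0x28+3] := {0x24,0x68,0x8c}
#3 dst[0x21+4] := {0xd2,0xae,0x39,0x17}
#4 dst[0x15+6] := {0xbc,0xfa,0xd4,0x2c,0x7f,0x50}
#5 dst[0x21+4] := {0xd4,0x2c,0x7f,0x50}
query mem[0x24]=0x50, mem[0x2c]=0x68, mem[0x1a]=0x50, mem[0x27]=0x3a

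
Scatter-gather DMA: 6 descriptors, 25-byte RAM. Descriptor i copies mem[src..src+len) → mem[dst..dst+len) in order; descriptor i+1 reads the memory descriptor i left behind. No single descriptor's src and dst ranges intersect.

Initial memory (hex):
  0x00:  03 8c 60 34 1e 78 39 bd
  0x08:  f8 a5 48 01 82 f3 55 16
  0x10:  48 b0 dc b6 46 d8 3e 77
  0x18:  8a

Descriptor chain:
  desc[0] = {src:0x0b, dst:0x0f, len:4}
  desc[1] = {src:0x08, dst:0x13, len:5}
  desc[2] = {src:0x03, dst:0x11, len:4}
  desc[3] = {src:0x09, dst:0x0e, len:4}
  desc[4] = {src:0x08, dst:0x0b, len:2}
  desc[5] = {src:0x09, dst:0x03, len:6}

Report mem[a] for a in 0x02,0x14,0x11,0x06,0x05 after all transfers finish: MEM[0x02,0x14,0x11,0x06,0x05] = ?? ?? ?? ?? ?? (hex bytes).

[0] 0x0b->0x0f len=4 : 01 82 f3 55
[1] 0x08->0x13 len=5 : f8 a5 48 01 82
[2] 0x03->0x11 len=4 : 34 1e 78 39
[3] 0x09->0x0e len=4 : a5 48 01 82
[4] 0x08->0x0b len=2 : f8 a5
[5] 0x09->0x03 len=6 : a5 48 f8 a5 f3 a5
query mem[0x02]=0x60, mem[0x14]=0x39, mem[0x11]=0x82, mem[0x06]=0xa5, mem[0x05]=0xf8

MEM[0x02,0x14,0x11,0x06,0x05] = 60 39 82 a5 f8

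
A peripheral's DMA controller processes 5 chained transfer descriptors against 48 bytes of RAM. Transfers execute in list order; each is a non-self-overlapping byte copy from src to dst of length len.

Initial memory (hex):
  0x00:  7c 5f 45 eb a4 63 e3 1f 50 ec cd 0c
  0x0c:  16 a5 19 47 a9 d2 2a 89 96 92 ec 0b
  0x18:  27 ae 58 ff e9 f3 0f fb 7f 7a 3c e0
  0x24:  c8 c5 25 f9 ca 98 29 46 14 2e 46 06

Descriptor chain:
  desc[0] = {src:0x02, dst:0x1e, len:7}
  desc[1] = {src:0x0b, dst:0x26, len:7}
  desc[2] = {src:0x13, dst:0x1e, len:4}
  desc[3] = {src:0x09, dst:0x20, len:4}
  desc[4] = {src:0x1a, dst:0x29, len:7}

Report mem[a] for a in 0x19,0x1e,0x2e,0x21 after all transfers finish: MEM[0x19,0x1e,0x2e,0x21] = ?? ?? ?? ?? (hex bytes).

MEM[0x19,0x1e,0x2e,0x21] = ae 89 96 cd

[0] 0x02->0x1e len=7 : 45 eb a4 63 e3 1f 50
[1] 0x0b->0x26 len=7 : 0c 16 a5 19 47 a9 d2
[2] 0x13->0x1e len=4 : 89 96 92 ec
[3] 0x09->0x20 len=4 : ec cd 0c 16
[4] 0x1a->0x29 len=7 : 58 ff e9 f3 89 96 ec
query mem[0x19]=0xae, mem[0x1e]=0x89, mem[0x2e]=0x96, mem[0x21]=0xcd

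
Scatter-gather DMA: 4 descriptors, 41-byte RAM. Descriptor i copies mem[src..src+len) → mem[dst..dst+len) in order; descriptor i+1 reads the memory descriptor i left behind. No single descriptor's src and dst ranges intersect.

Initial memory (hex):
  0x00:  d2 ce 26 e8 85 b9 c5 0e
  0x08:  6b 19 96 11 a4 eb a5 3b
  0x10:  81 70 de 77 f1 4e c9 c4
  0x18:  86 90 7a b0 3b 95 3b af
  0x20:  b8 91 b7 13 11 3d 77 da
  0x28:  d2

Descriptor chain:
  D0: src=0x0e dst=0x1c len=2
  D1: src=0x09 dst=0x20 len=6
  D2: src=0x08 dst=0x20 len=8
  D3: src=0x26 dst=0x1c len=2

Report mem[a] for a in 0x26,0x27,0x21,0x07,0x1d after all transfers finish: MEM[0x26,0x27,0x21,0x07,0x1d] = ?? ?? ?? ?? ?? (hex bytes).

MEM[0x26,0x27,0x21,0x07,0x1d] = a5 3b 19 0e 3b

  after D0: wrote 2B at 0x1c = a53b
  after D1: wrote 6B at 0x20 = 199611a4eba5
  after D2: wrote 8B at 0x20 = 6b199611a4eba53b
  after D3: wrote 2B at 0x1c = a53b
query mem[0x26]=0xa5, mem[0x27]=0x3b, mem[0x21]=0x19, mem[0x07]=0x0e, mem[0x1d]=0x3b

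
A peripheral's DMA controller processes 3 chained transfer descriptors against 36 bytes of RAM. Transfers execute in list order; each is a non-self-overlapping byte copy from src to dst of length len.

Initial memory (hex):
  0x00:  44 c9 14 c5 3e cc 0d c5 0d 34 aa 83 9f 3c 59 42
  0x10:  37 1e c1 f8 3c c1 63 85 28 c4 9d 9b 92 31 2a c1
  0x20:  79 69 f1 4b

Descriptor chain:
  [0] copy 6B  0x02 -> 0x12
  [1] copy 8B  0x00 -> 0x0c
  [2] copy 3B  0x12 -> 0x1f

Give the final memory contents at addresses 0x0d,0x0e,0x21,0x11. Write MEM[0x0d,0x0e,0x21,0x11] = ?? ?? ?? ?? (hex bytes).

D0: mem[0x12..0x17] <- [14 c5 3e cc 0d c5]
D1: mem[0x0c..0x13] <- [44 c9 14 c5 3e cc 0d c5]
D2: mem[0x1f..0x21] <- [0d c5 3e]
query mem[0x0d]=0xc9, mem[0x0e]=0x14, mem[0x21]=0x3e, mem[0x11]=0xcc

MEM[0x0d,0x0e,0x21,0x11] = c9 14 3e cc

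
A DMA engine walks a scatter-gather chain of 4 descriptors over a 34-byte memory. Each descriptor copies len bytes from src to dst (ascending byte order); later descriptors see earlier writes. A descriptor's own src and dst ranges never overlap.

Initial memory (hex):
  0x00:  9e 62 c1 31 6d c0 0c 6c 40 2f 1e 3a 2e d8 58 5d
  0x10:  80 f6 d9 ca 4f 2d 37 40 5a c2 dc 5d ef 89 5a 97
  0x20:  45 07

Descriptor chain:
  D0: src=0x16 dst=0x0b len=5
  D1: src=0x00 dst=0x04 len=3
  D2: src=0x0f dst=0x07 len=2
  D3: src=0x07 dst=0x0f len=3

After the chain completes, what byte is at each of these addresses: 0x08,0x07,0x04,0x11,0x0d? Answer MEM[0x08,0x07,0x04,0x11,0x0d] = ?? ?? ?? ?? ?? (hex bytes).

MEM[0x08,0x07,0x04,0x11,0x0d] = 80 dc 9e 2f 5a

[0] 0x16->0x0b len=5 : 37 40 5a c2 dc
[1] 0x00->0x04 len=3 : 9e 62 c1
[2] 0x0f->0x07 len=2 : dc 80
[3] 0x07->0x0f len=3 : dc 80 2f
query mem[0x08]=0x80, mem[0x07]=0xdc, mem[0x04]=0x9e, mem[0x11]=0x2f, mem[0x0d]=0x5a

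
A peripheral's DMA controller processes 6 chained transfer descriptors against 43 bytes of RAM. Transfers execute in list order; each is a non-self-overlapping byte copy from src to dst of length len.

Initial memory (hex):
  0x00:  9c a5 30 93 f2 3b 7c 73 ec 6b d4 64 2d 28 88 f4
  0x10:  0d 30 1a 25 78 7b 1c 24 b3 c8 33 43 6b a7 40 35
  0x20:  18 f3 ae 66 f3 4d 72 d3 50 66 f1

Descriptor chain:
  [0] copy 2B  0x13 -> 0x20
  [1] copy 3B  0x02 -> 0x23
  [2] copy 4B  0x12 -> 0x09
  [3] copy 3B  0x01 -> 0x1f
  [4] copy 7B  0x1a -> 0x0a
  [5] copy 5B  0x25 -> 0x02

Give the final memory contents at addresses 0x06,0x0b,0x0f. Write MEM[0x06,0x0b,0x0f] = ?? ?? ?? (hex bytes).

MEM[0x06,0x0b,0x0f] = 66 43 a5

#0 dst[0x20+2] := {0x25,0x78}
#1 dst[0x23+3] := {0x30,0x93,0xf2}
#2 dst[0x09+4] := {0x1a,0x25,0x78,0x7b}
#3 dst[0x1f+3] := {0xa5,0x30,0x93}
#4 dst[0x0a+7] := {0x33,0x43,0x6b,0xa7,0x40,0xa5,0x30}
#5 dst[0x02+5] := {0xf2,0x72,0xd3,0x50,0x66}
query mem[0x06]=0x66, mem[0x0b]=0x43, mem[0x0f]=0xa5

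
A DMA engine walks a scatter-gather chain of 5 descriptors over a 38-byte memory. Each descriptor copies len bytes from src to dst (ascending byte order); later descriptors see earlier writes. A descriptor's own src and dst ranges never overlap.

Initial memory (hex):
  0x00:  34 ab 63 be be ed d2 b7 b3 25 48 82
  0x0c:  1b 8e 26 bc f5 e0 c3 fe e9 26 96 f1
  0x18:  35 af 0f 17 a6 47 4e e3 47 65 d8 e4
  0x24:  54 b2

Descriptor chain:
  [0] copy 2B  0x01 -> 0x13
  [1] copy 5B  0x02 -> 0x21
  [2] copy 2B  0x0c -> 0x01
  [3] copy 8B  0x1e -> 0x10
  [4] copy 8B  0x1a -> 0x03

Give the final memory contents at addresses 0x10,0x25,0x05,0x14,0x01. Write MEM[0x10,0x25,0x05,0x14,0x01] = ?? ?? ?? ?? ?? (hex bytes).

MEM[0x10,0x25,0x05,0x14,0x01] = 4e d2 a6 be 1b

  after D0: wrote 2B at 0x13 = ab63
  after D1: wrote 5B at 0x21 = 63bebeedd2
  after D2: wrote 2B at 0x01 = 1b8e
  after D3: wrote 8B at 0x10 = 4ee34763bebeedd2
  after D4: wrote 8B at 0x03 = 0f17a6474ee34763
query mem[0x10]=0x4e, mem[0x25]=0xd2, mem[0x05]=0xa6, mem[0x14]=0xbe, mem[0x01]=0x1b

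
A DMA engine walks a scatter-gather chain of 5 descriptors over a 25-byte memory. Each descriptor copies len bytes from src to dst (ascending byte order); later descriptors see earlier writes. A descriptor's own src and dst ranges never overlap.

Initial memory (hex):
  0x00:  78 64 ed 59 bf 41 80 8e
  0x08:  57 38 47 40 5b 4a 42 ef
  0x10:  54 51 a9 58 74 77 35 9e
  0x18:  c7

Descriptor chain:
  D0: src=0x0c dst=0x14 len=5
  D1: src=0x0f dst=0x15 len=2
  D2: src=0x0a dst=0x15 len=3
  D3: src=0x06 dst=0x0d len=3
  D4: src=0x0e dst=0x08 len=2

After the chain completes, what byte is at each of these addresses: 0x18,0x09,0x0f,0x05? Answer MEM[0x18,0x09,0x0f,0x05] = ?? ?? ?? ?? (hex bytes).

MEM[0x18,0x09,0x0f,0x05] = 54 57 57 41

[0] 0x0c->0x14 len=5 : 5b 4a 42 ef 54
[1] 0x0f->0x15 len=2 : ef 54
[2] 0x0a->0x15 len=3 : 47 40 5b
[3] 0x06->0x0d len=3 : 80 8e 57
[4] 0x0e->0x08 len=2 : 8e 57
query mem[0x18]=0x54, mem[0x09]=0x57, mem[0x0f]=0x57, mem[0x05]=0x41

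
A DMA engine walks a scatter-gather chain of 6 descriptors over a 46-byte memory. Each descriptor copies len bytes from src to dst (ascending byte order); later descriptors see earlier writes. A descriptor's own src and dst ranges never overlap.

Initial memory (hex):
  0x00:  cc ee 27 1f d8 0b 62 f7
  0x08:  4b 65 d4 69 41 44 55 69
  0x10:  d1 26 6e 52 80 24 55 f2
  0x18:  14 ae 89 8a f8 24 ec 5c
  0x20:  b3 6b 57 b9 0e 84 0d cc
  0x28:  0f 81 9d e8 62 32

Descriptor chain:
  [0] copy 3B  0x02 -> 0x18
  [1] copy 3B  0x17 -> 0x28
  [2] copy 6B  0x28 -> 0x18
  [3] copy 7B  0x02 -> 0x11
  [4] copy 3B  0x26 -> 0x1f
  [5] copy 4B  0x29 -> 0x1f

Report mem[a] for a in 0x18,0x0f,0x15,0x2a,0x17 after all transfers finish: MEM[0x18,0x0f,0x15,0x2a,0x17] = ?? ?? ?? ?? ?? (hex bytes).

MEM[0x18,0x0f,0x15,0x2a,0x17] = f2 69 62 1f 4b

D0: mem[0x18..0x1a] <- [27 1f d8]
D1: mem[0x28..0x2a] <- [f2 27 1f]
D2: mem[0x18..0x1d] <- [f2 27 1f e8 62 32]
D3: mem[0x11..0x17] <- [27 1f d8 0b 62 f7 4b]
D4: mem[0x1f..0x21] <- [0d cc f2]
D5: mem[0x1f..0x22] <- [27 1f e8 62]
query mem[0x18]=0xf2, mem[0x0f]=0x69, mem[0x15]=0x62, mem[0x2a]=0x1f, mem[0x17]=0x4b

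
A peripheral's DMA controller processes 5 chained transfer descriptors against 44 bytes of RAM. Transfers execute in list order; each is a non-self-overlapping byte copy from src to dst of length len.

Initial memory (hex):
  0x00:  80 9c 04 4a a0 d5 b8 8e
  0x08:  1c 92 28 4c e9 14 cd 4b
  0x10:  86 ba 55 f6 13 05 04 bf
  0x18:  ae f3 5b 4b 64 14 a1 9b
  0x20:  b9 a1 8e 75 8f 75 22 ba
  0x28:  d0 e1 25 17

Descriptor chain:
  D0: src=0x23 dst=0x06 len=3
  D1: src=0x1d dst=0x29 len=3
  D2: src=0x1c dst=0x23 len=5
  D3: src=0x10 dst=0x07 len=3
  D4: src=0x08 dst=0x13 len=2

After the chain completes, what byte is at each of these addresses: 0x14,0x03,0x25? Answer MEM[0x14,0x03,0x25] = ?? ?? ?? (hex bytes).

[0] 0x23->0x06 len=3 : 75 8f 75
[1] 0x1d->0x29 len=3 : 14 a1 9b
[2] 0x1c->0x23 len=5 : 64 14 a1 9b b9
[3] 0x10->0x07 len=3 : 86 ba 55
[4] 0x08->0x13 len=2 : ba 55
query mem[0x14]=0x55, mem[0x03]=0x4a, mem[0x25]=0xa1

MEM[0x14,0x03,0x25] = 55 4a a1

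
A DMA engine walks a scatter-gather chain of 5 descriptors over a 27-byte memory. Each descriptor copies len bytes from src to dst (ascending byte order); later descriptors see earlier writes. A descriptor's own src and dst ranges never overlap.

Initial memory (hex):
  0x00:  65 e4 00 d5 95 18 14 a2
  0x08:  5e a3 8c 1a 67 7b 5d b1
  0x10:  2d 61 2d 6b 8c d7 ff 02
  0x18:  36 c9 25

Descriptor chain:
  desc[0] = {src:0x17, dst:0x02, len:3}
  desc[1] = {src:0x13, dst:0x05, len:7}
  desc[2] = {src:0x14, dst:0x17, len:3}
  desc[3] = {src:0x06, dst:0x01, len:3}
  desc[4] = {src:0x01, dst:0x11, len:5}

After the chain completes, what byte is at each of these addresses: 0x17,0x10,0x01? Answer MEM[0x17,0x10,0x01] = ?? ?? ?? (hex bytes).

MEM[0x17,0x10,0x01] = 8c 2d 8c

#0 dst[0x02+3] := {0x02,0x36,0xc9}
#1 dst[0x05+7] := {0x6b,0x8c,0xd7,0xff,0x02,0x36,0xc9}
#2 dst[0x17+3] := {0x8c,0xd7,0xff}
#3 dst[0x01+3] := {0x8c,0xd7,0xff}
#4 dst[0x11+5] := {0x8c,0xd7,0xff,0xc9,0x6b}
query mem[0x17]=0x8c, mem[0x10]=0x2d, mem[0x01]=0x8c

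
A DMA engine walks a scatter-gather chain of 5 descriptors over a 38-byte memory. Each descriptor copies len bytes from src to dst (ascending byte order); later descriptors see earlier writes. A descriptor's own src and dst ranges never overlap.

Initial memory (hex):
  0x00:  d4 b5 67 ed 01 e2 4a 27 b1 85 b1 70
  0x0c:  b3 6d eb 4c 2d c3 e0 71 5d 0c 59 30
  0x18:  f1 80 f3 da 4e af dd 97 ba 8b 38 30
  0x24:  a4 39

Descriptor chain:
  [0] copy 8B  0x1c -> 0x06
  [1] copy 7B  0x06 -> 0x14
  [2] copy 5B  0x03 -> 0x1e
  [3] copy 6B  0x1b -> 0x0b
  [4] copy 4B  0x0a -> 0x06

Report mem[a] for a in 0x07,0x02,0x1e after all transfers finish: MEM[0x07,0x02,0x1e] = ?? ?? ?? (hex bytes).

  after D0: wrote 8B at 0x06 = 4eafdd97ba8b3830
  after D1: wrote 7B at 0x14 = 4eafdd97ba8b38
  after D2: wrote 5B at 0x1e = ed01e24eaf
  after D3: wrote 6B at 0x0b = da4eafed01e2
  after D4: wrote 4B at 0x06 = bada4eaf
query mem[0x07]=0xda, mem[0x02]=0x67, mem[0x1e]=0xed

MEM[0x07,0x02,0x1e] = da 67 ed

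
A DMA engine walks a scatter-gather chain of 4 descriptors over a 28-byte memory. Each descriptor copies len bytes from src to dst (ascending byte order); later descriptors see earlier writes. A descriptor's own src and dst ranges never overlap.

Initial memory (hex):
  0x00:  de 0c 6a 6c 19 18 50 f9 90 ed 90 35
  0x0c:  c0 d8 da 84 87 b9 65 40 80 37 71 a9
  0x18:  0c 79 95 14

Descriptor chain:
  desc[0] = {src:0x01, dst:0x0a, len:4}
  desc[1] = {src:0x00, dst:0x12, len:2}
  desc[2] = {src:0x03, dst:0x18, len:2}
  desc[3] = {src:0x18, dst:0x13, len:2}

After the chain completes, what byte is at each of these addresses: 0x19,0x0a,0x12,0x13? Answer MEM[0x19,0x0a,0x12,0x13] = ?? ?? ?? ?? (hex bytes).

D0: mem[0x0a..0x0d] <- [0c 6a 6c 19]
D1: mem[0x12..0x13] <- [de 0c]
D2: mem[0x18..0x19] <- [6c 19]
D3: mem[0x13..0x14] <- [6c 19]
query mem[0x19]=0x19, mem[0x0a]=0x0c, mem[0x12]=0xde, mem[0x13]=0x6c

MEM[0x19,0x0a,0x12,0x13] = 19 0c de 6c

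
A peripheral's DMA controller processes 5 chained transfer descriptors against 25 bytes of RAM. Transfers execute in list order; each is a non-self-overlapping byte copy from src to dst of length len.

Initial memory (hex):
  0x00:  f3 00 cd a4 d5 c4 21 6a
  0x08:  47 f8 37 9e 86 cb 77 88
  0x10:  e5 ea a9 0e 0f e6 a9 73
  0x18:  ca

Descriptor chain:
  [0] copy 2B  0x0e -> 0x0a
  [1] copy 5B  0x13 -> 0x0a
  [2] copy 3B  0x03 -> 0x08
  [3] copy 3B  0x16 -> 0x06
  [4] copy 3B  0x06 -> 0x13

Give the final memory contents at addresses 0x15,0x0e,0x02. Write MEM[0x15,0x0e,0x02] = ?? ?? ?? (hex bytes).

MEM[0x15,0x0e,0x02] = ca 73 cd

#0 dst[0x0a+2] := {0x77,0x88}
#1 dst[0x0a+5] := {0x0e,0x0f,0xe6,0xa9,0x73}
#2 dst[0x08+3] := {0xa4,0xd5,0xc4}
#3 dst[0x06+3] := {0xa9,0x73,0xca}
#4 dst[0x13+3] := {0xa9,0x73,0xca}
query mem[0x15]=0xca, mem[0x0e]=0x73, mem[0x02]=0xcd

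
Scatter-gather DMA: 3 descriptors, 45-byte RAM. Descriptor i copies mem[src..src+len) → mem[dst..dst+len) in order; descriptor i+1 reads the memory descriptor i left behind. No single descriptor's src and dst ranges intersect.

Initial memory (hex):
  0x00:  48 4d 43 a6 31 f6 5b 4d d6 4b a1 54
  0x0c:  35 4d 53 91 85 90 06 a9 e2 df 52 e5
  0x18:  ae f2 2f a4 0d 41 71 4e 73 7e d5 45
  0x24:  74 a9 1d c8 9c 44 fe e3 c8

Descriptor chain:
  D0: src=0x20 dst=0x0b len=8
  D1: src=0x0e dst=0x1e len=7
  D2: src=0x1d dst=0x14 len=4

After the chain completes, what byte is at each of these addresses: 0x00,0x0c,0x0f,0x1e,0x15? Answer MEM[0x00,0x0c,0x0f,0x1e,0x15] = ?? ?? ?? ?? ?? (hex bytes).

  after D0: wrote 8B at 0x0b = 737ed54574a91dc8
  after D1: wrote 7B at 0x1e = 4574a91dc8a9e2
  after D2: wrote 4B at 0x14 = 414574a9
query mem[0x00]=0x48, mem[0x0c]=0x7e, mem[0x0f]=0x74, mem[0x1e]=0x45, mem[0x15]=0x45

MEM[0x00,0x0c,0x0f,0x1e,0x15] = 48 7e 74 45 45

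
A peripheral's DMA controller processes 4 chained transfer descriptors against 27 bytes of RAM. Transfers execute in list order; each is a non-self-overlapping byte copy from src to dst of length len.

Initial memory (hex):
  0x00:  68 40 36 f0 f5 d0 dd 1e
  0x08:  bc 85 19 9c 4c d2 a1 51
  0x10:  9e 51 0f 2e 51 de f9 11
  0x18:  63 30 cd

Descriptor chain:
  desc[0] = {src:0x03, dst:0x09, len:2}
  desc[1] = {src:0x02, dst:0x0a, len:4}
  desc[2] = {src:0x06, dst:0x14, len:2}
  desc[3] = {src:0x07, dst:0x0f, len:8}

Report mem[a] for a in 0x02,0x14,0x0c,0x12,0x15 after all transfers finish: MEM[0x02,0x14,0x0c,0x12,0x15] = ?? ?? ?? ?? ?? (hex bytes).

#0 dst[0x09+2] := {0xf0,0xf5}
#1 dst[0x0a+4] := {0x36,0xf0,0xf5,0xd0}
#2 dst[0x14+2] := {0xdd,0x1e}
#3 dst[0x0f+8] := {0x1e,0xbc,0xf0,0x36,0xf0,0xf5,0xd0,0xa1}
query mem[0x02]=0x36, mem[0x14]=0xf5, mem[0x0c]=0xf5, mem[0x12]=0x36, mem[0x15]=0xd0

MEM[0x02,0x14,0x0c,0x12,0x15] = 36 f5 f5 36 d0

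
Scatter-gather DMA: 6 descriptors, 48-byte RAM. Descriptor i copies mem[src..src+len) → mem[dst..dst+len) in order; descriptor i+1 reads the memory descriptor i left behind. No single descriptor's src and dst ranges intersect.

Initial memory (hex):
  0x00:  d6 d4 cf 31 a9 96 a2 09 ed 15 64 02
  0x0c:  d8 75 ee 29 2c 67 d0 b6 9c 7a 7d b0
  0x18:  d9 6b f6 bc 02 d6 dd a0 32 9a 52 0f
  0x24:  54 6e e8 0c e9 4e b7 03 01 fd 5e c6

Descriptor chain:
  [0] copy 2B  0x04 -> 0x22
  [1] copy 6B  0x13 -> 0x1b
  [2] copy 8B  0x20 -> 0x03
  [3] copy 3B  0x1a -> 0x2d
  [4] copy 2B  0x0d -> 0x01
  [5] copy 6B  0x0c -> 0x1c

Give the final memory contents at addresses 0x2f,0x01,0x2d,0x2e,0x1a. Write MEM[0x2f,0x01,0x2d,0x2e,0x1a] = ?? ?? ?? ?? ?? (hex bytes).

MEM[0x2f,0x01,0x2d,0x2e,0x1a] = 9c 75 f6 b6 f6

  after D0: wrote 2B at 0x22 = a996
  after D1: wrote 6B at 0x1b = b69c7a7db0d9
  after D2: wrote 8B at 0x03 = d99aa996546ee80c
  after D3: wrote 3B at 0x2d = f6b69c
  after D4: wrote 2B at 0x01 = 75ee
  after D5: wrote 6B at 0x1c = d875ee292c67
query mem[0x2f]=0x9c, mem[0x01]=0x75, mem[0x2d]=0xf6, mem[0x2e]=0xb6, mem[0x1a]=0xf6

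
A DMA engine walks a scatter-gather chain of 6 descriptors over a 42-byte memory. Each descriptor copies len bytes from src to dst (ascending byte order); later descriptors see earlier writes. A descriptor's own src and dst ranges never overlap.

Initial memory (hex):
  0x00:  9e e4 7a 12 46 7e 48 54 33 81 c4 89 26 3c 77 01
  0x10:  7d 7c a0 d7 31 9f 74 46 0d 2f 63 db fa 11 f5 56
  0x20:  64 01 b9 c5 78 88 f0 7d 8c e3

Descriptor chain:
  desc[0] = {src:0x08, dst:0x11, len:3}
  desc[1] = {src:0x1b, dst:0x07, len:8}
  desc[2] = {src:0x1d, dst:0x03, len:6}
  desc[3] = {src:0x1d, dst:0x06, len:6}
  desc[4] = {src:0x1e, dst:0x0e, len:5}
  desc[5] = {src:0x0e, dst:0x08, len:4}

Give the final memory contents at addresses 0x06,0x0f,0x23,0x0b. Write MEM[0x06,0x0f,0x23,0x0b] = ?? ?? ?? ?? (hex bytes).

D0: mem[0x11..0x13] <- [33 81 c4]
D1: mem[0x07..0x0e] <- [db fa 11 f5 56 64 01 b9]
D2: mem[0x03..0x08] <- [11 f5 56 64 01 b9]
D3: mem[0x06..0x0b] <- [11 f5 56 64 01 b9]
D4: mem[0x0e..0x12] <- [f5 56 64 01 b9]
D5: mem[0x08..0x0b] <- [f5 56 64 01]
query mem[0x06]=0x11, mem[0x0f]=0x56, mem[0x23]=0xc5, mem[0x0b]=0x01

MEM[0x06,0x0f,0x23,0x0b] = 11 56 c5 01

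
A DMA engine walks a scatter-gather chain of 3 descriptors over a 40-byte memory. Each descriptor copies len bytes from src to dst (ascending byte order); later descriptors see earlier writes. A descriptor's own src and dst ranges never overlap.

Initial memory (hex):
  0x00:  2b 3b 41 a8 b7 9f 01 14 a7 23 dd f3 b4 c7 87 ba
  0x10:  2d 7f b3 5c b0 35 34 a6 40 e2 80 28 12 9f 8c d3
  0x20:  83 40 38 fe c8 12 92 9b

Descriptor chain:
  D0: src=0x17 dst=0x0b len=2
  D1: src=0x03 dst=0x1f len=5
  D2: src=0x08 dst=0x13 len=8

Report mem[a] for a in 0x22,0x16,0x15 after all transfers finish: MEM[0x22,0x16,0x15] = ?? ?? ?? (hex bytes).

  after D0: wrote 2B at 0x0b = a640
  after D1: wrote 5B at 0x1f = a8b79f0114
  after D2: wrote 8B at 0x13 = a723dda640c787ba
query mem[0x22]=0x01, mem[0x16]=0xa6, mem[0x15]=0xdd

MEM[0x22,0x16,0x15] = 01 a6 dd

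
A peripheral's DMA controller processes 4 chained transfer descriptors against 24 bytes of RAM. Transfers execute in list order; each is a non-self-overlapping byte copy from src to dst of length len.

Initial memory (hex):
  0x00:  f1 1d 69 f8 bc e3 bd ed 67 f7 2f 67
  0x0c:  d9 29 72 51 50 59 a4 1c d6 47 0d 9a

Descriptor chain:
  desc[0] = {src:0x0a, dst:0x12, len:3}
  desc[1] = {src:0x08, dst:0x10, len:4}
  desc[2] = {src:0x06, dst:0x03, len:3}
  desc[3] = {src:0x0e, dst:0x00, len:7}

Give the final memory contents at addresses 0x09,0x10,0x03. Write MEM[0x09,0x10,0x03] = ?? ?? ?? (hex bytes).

MEM[0x09,0x10,0x03] = f7 67 f7

[0] 0x0a->0x12 len=3 : 2f 67 d9
[1] 0x08->0x10 len=4 : 67 f7 2f 67
[2] 0x06->0x03 len=3 : bd ed 67
[3] 0x0e->0x00 len=7 : 72 51 67 f7 2f 67 d9
query mem[0x09]=0xf7, mem[0x10]=0x67, mem[0x03]=0xf7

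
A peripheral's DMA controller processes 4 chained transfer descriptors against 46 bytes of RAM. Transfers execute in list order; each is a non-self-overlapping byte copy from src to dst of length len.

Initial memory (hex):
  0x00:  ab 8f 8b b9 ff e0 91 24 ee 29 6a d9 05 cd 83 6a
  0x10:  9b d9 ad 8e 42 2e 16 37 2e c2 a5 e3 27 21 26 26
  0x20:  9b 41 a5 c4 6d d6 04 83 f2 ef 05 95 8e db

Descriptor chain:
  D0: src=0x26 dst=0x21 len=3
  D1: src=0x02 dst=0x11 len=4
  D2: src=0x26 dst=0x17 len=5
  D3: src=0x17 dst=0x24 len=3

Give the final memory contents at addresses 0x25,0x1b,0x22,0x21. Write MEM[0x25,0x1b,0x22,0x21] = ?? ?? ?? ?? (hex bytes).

  after D0: wrote 3B at 0x21 = 0483f2
  after D1: wrote 4B at 0x11 = 8bb9ffe0
  after D2: wrote 5B at 0x17 = 0483f2ef05
  after D3: wrote 3B at 0x24 = 0483f2
query mem[0x25]=0x83, mem[0x1b]=0x05, mem[0x22]=0x83, mem[0x21]=0x04

MEM[0x25,0x1b,0x22,0x21] = 83 05 83 04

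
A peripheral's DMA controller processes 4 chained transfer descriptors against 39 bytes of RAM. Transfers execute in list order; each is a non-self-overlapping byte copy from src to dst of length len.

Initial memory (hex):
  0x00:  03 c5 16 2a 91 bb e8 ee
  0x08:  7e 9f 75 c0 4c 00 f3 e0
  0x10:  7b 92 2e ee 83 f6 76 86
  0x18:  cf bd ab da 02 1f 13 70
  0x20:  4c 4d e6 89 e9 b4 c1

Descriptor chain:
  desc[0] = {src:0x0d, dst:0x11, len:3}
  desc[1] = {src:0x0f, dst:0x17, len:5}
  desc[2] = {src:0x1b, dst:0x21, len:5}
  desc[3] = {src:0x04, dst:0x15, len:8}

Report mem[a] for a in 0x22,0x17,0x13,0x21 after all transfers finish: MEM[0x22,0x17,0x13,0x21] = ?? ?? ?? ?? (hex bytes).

[0] 0x0d->0x11 len=3 : 00 f3 e0
[1] 0x0f->0x17 len=5 : e0 7b 00 f3 e0
[2] 0x1b->0x21 len=5 : e0 02 1f 13 70
[3] 0x04->0x15 len=8 : 91 bb e8 ee 7e 9f 75 c0
query mem[0x22]=0x02, mem[0x17]=0xe8, mem[0x13]=0xe0, mem[0x21]=0xe0

MEM[0x22,0x17,0x13,0x21] = 02 e8 e0 e0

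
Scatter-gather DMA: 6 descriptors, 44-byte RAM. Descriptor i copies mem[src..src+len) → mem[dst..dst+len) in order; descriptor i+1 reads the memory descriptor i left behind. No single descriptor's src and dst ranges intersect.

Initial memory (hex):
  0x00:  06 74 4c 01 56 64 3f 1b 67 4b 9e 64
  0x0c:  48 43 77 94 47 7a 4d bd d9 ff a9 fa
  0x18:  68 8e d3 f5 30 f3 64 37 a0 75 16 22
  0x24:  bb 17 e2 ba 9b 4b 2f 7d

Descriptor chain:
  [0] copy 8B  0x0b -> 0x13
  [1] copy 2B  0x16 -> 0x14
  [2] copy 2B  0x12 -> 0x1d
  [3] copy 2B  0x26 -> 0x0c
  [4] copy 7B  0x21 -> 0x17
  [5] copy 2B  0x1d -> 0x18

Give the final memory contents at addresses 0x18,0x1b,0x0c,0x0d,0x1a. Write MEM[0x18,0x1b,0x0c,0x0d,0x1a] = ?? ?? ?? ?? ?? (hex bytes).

MEM[0x18,0x1b,0x0c,0x0d,0x1a] = ba 17 e2 ba bb

  after D0: wrote 8B at 0x13 = 6448437794477a4d
  after D1: wrote 2B at 0x14 = 7794
  after D2: wrote 2B at 0x1d = 4d64
  after D3: wrote 2B at 0x0c = e2ba
  after D4: wrote 7B at 0x17 = 751622bb17e2ba
  after D5: wrote 2B at 0x18 = ba64
query mem[0x18]=0xba, mem[0x1b]=0x17, mem[0x0c]=0xe2, mem[0x0d]=0xba, mem[0x1a]=0xbb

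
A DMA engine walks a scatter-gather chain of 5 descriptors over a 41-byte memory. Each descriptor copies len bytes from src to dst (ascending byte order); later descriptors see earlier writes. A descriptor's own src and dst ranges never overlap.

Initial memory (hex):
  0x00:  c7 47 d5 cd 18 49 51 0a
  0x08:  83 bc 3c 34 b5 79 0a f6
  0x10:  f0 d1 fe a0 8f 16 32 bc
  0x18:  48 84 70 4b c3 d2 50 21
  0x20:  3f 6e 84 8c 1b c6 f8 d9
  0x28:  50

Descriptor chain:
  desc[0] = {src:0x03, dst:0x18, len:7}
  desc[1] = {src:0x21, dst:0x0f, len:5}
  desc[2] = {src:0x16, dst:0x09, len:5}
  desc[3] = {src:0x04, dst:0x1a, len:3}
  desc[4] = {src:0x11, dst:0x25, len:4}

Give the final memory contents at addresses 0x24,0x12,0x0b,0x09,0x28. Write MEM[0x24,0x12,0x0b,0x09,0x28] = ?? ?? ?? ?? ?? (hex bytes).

#0 dst[0x18+7] := {0xcd,0x18,0x49,0x51,0x0a,0x83,0xbc}
#1 dst[0x0f+5] := {0x6e,0x84,0x8c,0x1b,0xc6}
#2 dst[0x09+5] := {0x32,0xbc,0xcd,0x18,0x49}
#3 dst[0x1a+3] := {0x18,0x49,0x51}
#4 dst[0x25+4] := {0x8c,0x1b,0xc6,0x8f}
query mem[0x24]=0x1b, mem[0x12]=0x1b, mem[0x0b]=0xcd, mem[0x09]=0x32, mem[0x28]=0x8f

MEM[0x24,0x12,0x0b,0x09,0x28] = 1b 1b cd 32 8f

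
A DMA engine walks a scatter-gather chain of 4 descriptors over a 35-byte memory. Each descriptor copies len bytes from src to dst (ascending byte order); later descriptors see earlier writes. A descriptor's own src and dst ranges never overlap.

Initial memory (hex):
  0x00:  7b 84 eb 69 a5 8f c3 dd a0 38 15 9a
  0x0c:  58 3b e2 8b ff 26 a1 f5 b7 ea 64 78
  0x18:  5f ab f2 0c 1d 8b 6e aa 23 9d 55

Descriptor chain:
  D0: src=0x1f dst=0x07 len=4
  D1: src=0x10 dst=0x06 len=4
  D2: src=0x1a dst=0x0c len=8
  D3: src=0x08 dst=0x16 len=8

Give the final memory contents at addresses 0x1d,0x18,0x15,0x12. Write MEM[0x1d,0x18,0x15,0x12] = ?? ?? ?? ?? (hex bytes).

  after D0: wrote 4B at 0x07 = aa239d55
  after D1: wrote 4B at 0x06 = ff26a1f5
  after D2: wrote 8B at 0x0c = f20c1d8b6eaa239d
  after D3: wrote 8B at 0x16 = a1f5559af20c1d8b
query mem[0x1d]=0x8b, mem[0x18]=0x55, mem[0x15]=0xea, mem[0x12]=0x23

MEM[0x1d,0x18,0x15,0x12] = 8b 55 ea 23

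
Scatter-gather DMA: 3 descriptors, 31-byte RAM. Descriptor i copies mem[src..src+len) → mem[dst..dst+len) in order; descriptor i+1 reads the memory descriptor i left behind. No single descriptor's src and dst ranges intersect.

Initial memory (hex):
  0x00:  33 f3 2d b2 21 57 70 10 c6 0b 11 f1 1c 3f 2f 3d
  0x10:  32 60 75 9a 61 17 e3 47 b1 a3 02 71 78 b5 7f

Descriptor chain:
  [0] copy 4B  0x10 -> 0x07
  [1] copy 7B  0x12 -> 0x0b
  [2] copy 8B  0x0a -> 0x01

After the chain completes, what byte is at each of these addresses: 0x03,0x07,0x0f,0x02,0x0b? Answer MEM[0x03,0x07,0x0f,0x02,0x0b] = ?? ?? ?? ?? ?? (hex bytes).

MEM[0x03,0x07,0x0f,0x02,0x0b] = 9a 47 e3 75 75

  after D0: wrote 4B at 0x07 = 3260759a
  after D1: wrote 7B at 0x0b = 759a6117e347b1
  after D2: wrote 8B at 0x01 = 9a759a6117e347b1
query mem[0x03]=0x9a, mem[0x07]=0x47, mem[0x0f]=0xe3, mem[0x02]=0x75, mem[0x0b]=0x75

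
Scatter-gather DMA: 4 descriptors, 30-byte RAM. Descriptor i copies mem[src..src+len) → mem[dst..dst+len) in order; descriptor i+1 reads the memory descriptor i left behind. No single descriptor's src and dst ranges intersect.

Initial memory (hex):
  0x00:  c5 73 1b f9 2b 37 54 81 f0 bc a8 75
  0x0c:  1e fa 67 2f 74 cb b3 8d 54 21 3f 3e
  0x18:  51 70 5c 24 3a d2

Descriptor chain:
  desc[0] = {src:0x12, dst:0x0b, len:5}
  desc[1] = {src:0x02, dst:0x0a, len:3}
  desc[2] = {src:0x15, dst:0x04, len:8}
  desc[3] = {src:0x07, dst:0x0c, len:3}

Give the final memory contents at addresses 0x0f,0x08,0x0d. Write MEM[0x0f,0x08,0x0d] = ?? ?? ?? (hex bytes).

MEM[0x0f,0x08,0x0d] = 3f 70 70

  after D0: wrote 5B at 0x0b = b38d54213f
  after D1: wrote 3B at 0x0a = 1bf92b
  after D2: wrote 8B at 0x04 = 213f3e51705c243a
  after D3: wrote 3B at 0x0c = 51705c
query mem[0x0f]=0x3f, mem[0x08]=0x70, mem[0x0d]=0x70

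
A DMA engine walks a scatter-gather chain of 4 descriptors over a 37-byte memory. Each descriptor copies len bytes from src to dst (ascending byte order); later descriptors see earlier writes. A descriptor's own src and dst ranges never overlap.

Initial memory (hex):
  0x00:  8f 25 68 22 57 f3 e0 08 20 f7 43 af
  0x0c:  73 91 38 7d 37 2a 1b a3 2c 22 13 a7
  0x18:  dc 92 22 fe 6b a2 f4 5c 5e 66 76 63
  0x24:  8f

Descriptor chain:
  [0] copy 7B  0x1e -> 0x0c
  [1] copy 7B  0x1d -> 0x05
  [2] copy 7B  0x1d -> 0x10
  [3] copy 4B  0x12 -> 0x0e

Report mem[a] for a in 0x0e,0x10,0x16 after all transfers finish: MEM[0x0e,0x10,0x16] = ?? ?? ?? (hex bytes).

MEM[0x0e,0x10,0x16] = 5c 66 63

[0] 0x1e->0x0c len=7 : f4 5c 5e 66 76 63 8f
[1] 0x1d->0x05 len=7 : a2 f4 5c 5e 66 76 63
[2] 0x1d->0x10 len=7 : a2 f4 5c 5e 66 76 63
[3] 0x12->0x0e len=4 : 5c 5e 66 76
query mem[0x0e]=0x5c, mem[0x10]=0x66, mem[0x16]=0x63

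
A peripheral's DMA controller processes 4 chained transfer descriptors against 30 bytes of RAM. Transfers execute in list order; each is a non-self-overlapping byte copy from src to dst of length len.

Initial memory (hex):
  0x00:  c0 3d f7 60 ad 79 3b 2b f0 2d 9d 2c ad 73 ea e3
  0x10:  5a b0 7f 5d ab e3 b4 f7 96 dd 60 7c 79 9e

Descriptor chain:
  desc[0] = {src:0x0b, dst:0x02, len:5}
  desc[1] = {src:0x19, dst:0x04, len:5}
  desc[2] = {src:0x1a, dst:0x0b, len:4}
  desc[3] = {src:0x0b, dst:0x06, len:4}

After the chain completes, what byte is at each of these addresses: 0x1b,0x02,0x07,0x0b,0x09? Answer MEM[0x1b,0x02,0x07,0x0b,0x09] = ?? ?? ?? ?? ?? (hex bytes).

MEM[0x1b,0x02,0x07,0x0b,0x09] = 7c 2c 7c 60 9e

[0] 0x0b->0x02 len=5 : 2c ad 73 ea e3
[1] 0x19->0x04 len=5 : dd 60 7c 79 9e
[2] 0x1a->0x0b len=4 : 60 7c 79 9e
[3] 0x0b->0x06 len=4 : 60 7c 79 9e
query mem[0x1b]=0x7c, mem[0x02]=0x2c, mem[0x07]=0x7c, mem[0x0b]=0x60, mem[0x09]=0x9e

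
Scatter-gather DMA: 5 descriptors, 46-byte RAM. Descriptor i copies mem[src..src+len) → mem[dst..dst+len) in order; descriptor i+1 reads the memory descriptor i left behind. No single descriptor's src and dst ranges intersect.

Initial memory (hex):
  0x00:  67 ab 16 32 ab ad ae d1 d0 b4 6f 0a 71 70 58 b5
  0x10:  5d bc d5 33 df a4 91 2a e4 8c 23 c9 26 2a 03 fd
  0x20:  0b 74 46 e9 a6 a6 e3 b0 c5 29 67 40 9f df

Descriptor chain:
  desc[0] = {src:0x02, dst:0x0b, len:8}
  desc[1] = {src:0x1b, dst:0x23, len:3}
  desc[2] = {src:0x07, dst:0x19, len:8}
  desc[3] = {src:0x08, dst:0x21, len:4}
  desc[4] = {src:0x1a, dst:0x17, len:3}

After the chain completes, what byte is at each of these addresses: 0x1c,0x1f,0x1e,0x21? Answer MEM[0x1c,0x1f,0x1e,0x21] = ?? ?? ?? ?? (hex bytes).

D0: mem[0x0b..0x12] <- [16 32 ab ad ae d1 d0 b4]
D1: mem[0x23..0x25] <- [c9 26 2a]
D2: mem[0x19..0x20] <- [d1 d0 b4 6f 16 32 ab ad]
D3: mem[0x21..0x24] <- [d0 b4 6f 16]
D4: mem[0x17..0x19] <- [d0 b4 6f]
query mem[0x1c]=0x6f, mem[0x1f]=0xab, mem[0x1e]=0x32, mem[0x21]=0xd0

MEM[0x1c,0x1f,0x1e,0x21] = 6f ab 32 d0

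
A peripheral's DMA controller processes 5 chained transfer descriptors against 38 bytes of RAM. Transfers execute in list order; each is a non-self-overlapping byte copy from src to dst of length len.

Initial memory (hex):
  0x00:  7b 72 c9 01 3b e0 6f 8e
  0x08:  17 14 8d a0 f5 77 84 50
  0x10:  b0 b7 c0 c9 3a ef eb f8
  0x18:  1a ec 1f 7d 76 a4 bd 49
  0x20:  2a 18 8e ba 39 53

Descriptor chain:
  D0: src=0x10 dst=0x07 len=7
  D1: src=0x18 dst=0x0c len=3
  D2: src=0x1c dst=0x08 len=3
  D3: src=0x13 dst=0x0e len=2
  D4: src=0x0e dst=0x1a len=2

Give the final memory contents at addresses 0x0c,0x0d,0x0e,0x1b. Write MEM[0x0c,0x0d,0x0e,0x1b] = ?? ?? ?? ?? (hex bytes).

  after D0: wrote 7B at 0x07 = b0b7c0c93aefeb
  after D1: wrote 3B at 0x0c = 1aec1f
  after D2: wrote 3B at 0x08 = 76a4bd
  after D3: wrote 2B at 0x0e = c93a
  after D4: wrote 2B at 0x1a = c93a
query mem[0x0c]=0x1a, mem[0x0d]=0xec, mem[0x0e]=0xc9, mem[0x1b]=0x3a

MEM[0x0c,0x0d,0x0e,0x1b] = 1a ec c9 3a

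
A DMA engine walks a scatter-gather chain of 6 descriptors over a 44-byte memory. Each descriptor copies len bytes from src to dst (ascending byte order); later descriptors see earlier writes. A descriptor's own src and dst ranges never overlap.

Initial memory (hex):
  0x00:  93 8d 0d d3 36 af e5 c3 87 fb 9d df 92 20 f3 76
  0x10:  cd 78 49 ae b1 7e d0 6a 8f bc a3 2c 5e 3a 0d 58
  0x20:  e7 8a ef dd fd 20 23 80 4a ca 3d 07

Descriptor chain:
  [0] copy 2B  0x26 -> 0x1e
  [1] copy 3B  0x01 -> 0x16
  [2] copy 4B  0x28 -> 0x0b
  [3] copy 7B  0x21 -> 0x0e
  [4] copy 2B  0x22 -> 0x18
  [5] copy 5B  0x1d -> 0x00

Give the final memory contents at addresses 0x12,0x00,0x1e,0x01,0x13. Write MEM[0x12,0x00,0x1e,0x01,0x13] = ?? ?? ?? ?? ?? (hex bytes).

[0] 0x26->0x1e len=2 : 23 80
[1] 0x01->0x16 len=3 : 8d 0d d3
[2] 0x28->0x0b len=4 : 4a ca 3d 07
[3] 0x21->0x0e len=7 : 8a ef dd fd 20 23 80
[4] 0x22->0x18 len=2 : ef dd
[5] 0x1d->0x00 len=5 : 3a 23 80 e7 8a
query mem[0x12]=0x20, mem[0x00]=0x3a, mem[0x1e]=0x23, mem[0x01]=0x23, mem[0x13]=0x23

MEM[0x12,0x00,0x1e,0x01,0x13] = 20 3a 23 23 23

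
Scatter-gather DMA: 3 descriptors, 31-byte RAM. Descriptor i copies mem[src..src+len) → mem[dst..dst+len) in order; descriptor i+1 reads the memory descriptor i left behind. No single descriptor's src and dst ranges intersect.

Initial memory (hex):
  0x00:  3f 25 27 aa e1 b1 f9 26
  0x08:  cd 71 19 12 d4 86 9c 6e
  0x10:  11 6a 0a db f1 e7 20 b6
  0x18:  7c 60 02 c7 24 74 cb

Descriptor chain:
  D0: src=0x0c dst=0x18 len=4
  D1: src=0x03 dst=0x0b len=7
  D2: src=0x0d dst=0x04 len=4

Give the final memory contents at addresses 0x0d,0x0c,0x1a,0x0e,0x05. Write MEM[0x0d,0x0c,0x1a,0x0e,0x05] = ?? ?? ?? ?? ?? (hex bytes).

[0] 0x0c->0x18 len=4 : d4 86 9c 6e
[1] 0x03->0x0b len=7 : aa e1 b1 f9 26 cd 71
[2] 0x0d->0x04 len=4 : b1 f9 26 cd
query mem[0x0d]=0xb1, mem[0x0c]=0xe1, mem[0x1a]=0x9c, mem[0x0e]=0xf9, mem[0x05]=0xf9

MEM[0x0d,0x0c,0x1a,0x0e,0x05] = b1 e1 9c f9 f9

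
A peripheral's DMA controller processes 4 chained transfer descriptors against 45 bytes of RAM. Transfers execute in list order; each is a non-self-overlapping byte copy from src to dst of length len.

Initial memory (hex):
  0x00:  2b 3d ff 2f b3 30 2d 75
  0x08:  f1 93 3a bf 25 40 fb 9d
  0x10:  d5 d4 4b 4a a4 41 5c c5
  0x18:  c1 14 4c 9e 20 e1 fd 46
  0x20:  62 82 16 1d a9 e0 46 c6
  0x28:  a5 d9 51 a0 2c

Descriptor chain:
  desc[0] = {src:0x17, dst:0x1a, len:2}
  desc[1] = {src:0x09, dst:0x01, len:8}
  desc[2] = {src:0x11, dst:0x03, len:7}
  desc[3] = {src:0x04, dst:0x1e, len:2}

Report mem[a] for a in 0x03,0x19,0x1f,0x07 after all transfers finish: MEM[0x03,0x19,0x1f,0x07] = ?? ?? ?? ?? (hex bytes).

MEM[0x03,0x19,0x1f,0x07] = d4 14 4a 41

  after D0: wrote 2B at 0x1a = c5c1
  after D1: wrote 8B at 0x01 = 933abf2540fb9dd5
  after D2: wrote 7B at 0x03 = d44b4aa4415cc5
  after D3: wrote 2B at 0x1e = 4b4a
query mem[0x03]=0xd4, mem[0x19]=0x14, mem[0x1f]=0x4a, mem[0x07]=0x41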